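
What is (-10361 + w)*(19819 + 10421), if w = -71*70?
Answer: -463609440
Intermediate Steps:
w = -4970
(-10361 + w)*(19819 + 10421) = (-10361 - 4970)*(19819 + 10421) = -15331*30240 = -463609440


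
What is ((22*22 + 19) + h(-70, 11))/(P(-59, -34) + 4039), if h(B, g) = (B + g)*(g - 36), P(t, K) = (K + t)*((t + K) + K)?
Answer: 989/7925 ≈ 0.12479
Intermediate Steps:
P(t, K) = (K + t)*(t + 2*K) (P(t, K) = (K + t)*((K + t) + K) = (K + t)*(t + 2*K))
h(B, g) = (-36 + g)*(B + g) (h(B, g) = (B + g)*(-36 + g) = (-36 + g)*(B + g))
((22*22 + 19) + h(-70, 11))/(P(-59, -34) + 4039) = ((22*22 + 19) + (11² - 36*(-70) - 36*11 - 70*11))/(((-59)² + 2*(-34)² + 3*(-34)*(-59)) + 4039) = ((484 + 19) + (121 + 2520 - 396 - 770))/((3481 + 2*1156 + 6018) + 4039) = (503 + 1475)/((3481 + 2312 + 6018) + 4039) = 1978/(11811 + 4039) = 1978/15850 = 1978*(1/15850) = 989/7925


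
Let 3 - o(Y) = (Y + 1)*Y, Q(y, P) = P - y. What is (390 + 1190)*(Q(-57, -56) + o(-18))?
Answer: -477160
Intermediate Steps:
o(Y) = 3 - Y*(1 + Y) (o(Y) = 3 - (Y + 1)*Y = 3 - (1 + Y)*Y = 3 - Y*(1 + Y))
(390 + 1190)*(Q(-57, -56) + o(-18)) = (390 + 1190)*((-56 - 1*(-57)) + (3 - 1*(-18) - 1*(-18)**2)) = 1580*((-56 + 57) + (3 + 18 - 1*324)) = 1580*(1 + (3 + 18 - 324)) = 1580*(1 - 303) = 1580*(-302) = -477160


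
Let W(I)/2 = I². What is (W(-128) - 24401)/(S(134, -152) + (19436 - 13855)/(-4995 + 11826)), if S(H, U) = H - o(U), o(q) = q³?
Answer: 57154977/23990081383 ≈ 0.0023824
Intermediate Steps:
S(H, U) = H - U³
W(I) = 2*I²
(W(-128) - 24401)/(S(134, -152) + (19436 - 13855)/(-4995 + 11826)) = (2*(-128)² - 24401)/((134 - 1*(-152)³) + (19436 - 13855)/(-4995 + 11826)) = (2*16384 - 24401)/((134 - 1*(-3511808)) + 5581/6831) = (32768 - 24401)/((134 + 3511808) + 5581*(1/6831)) = 8367/(3511942 + 5581/6831) = 8367/(23990081383/6831) = 8367*(6831/23990081383) = 57154977/23990081383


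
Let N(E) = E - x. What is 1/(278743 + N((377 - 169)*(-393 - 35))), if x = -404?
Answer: 1/190123 ≈ 5.2598e-6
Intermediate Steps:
N(E) = 404 + E (N(E) = E - 1*(-404) = E + 404 = 404 + E)
1/(278743 + N((377 - 169)*(-393 - 35))) = 1/(278743 + (404 + (377 - 169)*(-393 - 35))) = 1/(278743 + (404 + 208*(-428))) = 1/(278743 + (404 - 89024)) = 1/(278743 - 88620) = 1/190123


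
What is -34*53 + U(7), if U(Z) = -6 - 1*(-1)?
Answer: -1807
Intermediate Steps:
U(Z) = -5 (U(Z) = -6 + 1 = -5)
-34*53 + U(7) = -34*53 - 5 = -1802 - 5 = -1807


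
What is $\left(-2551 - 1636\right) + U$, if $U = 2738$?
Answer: $-1449$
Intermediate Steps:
$\left(-2551 - 1636\right) + U = \left(-2551 - 1636\right) + 2738 = -4187 + 2738 = -1449$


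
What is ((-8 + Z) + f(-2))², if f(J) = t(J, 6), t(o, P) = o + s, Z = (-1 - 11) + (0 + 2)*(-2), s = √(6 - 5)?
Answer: 625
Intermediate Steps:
s = 1 (s = √1 = 1)
Z = -16 (Z = -12 + 2*(-2) = -12 - 4 = -16)
t(o, P) = 1 + o (t(o, P) = o + 1 = 1 + o)
f(J) = 1 + J
((-8 + Z) + f(-2))² = ((-8 - 16) + (1 - 2))² = (-24 - 1)² = (-25)² = 625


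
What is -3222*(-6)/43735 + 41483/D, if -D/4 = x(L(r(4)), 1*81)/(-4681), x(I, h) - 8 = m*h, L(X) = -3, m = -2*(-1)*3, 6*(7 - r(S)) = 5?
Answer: 653275738649/6647720 ≈ 98271.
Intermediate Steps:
r(S) = 37/6 (r(S) = 7 - ⅙*5 = 7 - ⅚ = 37/6)
m = 6 (m = 2*3 = 6)
x(I, h) = 8 + 6*h
D = 1976/4681 (D = -4*(8 + 6*(1*81))/(-4681) = -4*(8 + 6*81)*(-1)/4681 = -4*(8 + 486)*(-1)/4681 = -1976*(-1)/4681 = -4*(-494/4681) = 1976/4681 ≈ 0.42213)
-3222*(-6)/43735 + 41483/D = -3222*(-6)/43735 + 41483/(1976/4681) = 19332*(1/43735) + 41483*(4681/1976) = 19332/43735 + 14937071/152 = 653275738649/6647720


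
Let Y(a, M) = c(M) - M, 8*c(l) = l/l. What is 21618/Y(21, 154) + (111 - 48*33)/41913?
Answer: -2416805045/17198301 ≈ -140.53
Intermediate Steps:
c(l) = ⅛ (c(l) = (l/l)/8 = (⅛)*1 = ⅛)
Y(a, M) = ⅛ - M
21618/Y(21, 154) + (111 - 48*33)/41913 = 21618/(⅛ - 1*154) + (111 - 48*33)/41913 = 21618/(⅛ - 154) + (111 - 1584)*(1/41913) = 21618/(-1231/8) - 1473*1/41913 = 21618*(-8/1231) - 491/13971 = -172944/1231 - 491/13971 = -2416805045/17198301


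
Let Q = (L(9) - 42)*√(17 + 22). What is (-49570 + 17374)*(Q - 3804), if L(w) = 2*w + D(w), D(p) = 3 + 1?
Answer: 122473584 + 643920*√39 ≈ 1.2649e+8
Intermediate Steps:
D(p) = 4
L(w) = 4 + 2*w (L(w) = 2*w + 4 = 4 + 2*w)
Q = -20*√39 (Q = ((4 + 2*9) - 42)*√(17 + 22) = ((4 + 18) - 42)*√39 = (22 - 42)*√39 = -20*√39 ≈ -124.90)
(-49570 + 17374)*(Q - 3804) = (-49570 + 17374)*(-20*√39 - 3804) = -32196*(-3804 - 20*√39) = 122473584 + 643920*√39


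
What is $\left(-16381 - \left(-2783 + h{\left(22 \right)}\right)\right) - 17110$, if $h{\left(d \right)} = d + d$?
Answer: $-30752$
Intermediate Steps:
$h{\left(d \right)} = 2 d$
$\left(-16381 - \left(-2783 + h{\left(22 \right)}\right)\right) - 17110 = \left(-16381 + \left(8457 - \left(5674 + 2 \cdot 22\right)\right)\right) - 17110 = \left(-16381 + \left(8457 - 5718\right)\right) - 17110 = \left(-16381 + 2739\right) - 17110 = -13642 - 17110 = -30752$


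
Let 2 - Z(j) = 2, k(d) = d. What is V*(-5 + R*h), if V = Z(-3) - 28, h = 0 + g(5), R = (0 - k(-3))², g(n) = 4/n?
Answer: -308/5 ≈ -61.600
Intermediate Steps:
Z(j) = 0 (Z(j) = 2 - 1*2 = 2 - 2 = 0)
R = 9 (R = (0 - 1*(-3))² = (0 + 3)² = 3² = 9)
h = ⅘ (h = 0 + 4/5 = 0 + 4*(⅕) = 0 + ⅘ = ⅘ ≈ 0.80000)
V = -28 (V = 0 - 28 = -28)
V*(-5 + R*h) = -28*(-5 + 9*(⅘)) = -28*(-5 + 36/5) = -28*11/5 = -308/5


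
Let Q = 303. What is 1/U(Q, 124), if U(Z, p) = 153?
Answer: 1/153 ≈ 0.0065359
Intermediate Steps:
1/U(Q, 124) = 1/153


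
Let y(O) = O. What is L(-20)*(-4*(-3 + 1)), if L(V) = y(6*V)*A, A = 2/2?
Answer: -960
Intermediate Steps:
A = 1 (A = 2*(½) = 1)
L(V) = 6*V (L(V) = (6*V)*1 = 6*V)
L(-20)*(-4*(-3 + 1)) = (6*(-20))*(-4*(-3 + 1)) = -(-480)*(-2) = -120*8 = -960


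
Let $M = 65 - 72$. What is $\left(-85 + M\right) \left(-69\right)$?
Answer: $6348$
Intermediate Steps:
$M = -7$ ($M = 65 - 72 = -7$)
$\left(-85 + M\right) \left(-69\right) = \left(-85 - 7\right) \left(-69\right) = \left(-92\right) \left(-69\right) = 6348$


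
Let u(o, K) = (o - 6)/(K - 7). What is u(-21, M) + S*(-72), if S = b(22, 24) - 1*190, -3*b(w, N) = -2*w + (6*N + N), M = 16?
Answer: 16653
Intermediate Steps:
b(w, N) = -7*N/3 + 2*w/3 (b(w, N) = -(-2*w + (6*N + N))/3 = -(-2*w + 7*N)/3 = -7*N/3 + 2*w/3)
u(o, K) = (-6 + o)/(-7 + K)
S = -694/3 (S = (-7/3*24 + (⅔)*22) - 1*190 = (-56 + 44/3) - 190 = -124/3 - 190 = -694/3 ≈ -231.33)
u(-21, M) + S*(-72) = (-6 - 21)/(-7 + 16) - 694/3*(-72) = -27/9 + 16656 = (⅑)*(-27) + 16656 = -3 + 16656 = 16653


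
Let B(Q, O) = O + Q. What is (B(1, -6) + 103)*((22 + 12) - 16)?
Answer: 1764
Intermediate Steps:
(B(1, -6) + 103)*((22 + 12) - 16) = ((-6 + 1) + 103)*((22 + 12) - 16) = (-5 + 103)*(34 - 16) = 98*18 = 1764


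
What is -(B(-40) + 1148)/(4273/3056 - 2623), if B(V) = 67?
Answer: 742608/1602323 ≈ 0.46346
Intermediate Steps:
-(B(-40) + 1148)/(4273/3056 - 2623) = -(67 + 1148)/(4273/3056 - 2623) = -1215/(4273*(1/3056) - 2623) = -1215/(4273/3056 - 2623) = -1215/(-8011615/3056) = -1215*(-3056)/8011615 = -1*(-742608/1602323) = 742608/1602323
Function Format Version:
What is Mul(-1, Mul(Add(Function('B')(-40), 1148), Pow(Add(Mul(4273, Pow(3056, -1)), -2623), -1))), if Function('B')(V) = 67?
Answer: Rational(742608, 1602323) ≈ 0.46346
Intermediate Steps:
Mul(-1, Mul(Add(Function('B')(-40), 1148), Pow(Add(Mul(4273, Pow(3056, -1)), -2623), -1))) = Mul(-1, Mul(Add(67, 1148), Pow(Add(Mul(4273, Pow(3056, -1)), -2623), -1))) = Mul(-1, Mul(1215, Pow(Add(Mul(4273, Rational(1, 3056)), -2623), -1))) = Mul(-1, Mul(1215, Pow(Add(Rational(4273, 3056), -2623), -1))) = Mul(-1, Mul(1215, Pow(Rational(-8011615, 3056), -1))) = Mul(-1, Mul(1215, Rational(-3056, 8011615))) = Mul(-1, Rational(-742608, 1602323)) = Rational(742608, 1602323)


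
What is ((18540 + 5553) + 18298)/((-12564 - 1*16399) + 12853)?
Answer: -42391/16110 ≈ -2.6313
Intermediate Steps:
((18540 + 5553) + 18298)/((-12564 - 1*16399) + 12853) = (24093 + 18298)/((-12564 - 16399) + 12853) = 42391/(-28963 + 12853) = 42391/(-16110) = 42391*(-1/16110) = -42391/16110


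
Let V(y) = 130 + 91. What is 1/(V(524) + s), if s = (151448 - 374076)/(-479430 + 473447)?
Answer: 5983/1544871 ≈ 0.0038728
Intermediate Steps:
V(y) = 221
s = 222628/5983 (s = -222628/(-5983) = -222628*(-1/5983) = 222628/5983 ≈ 37.210)
1/(V(524) + s) = 1/(221 + 222628/5983) = 1/(1544871/5983) = 5983/1544871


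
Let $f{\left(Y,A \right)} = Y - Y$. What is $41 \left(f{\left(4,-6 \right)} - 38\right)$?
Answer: $-1558$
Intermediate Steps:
$f{\left(Y,A \right)} = 0$
$41 \left(f{\left(4,-6 \right)} - 38\right) = 41 \left(0 - 38\right) = 41 \left(-38\right) = -1558$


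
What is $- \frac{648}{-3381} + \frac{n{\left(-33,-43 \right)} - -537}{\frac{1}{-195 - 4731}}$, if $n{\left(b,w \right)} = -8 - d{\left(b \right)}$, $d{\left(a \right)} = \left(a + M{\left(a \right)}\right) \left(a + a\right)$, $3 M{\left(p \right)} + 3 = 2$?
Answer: $\frac{9276727158}{1127} \approx 8.2313 \cdot 10^{6}$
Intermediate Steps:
$M{\left(p \right)} = - \frac{1}{3}$ ($M{\left(p \right)} = -1 + \frac{1}{3} \cdot 2 = -1 + \frac{2}{3} = - \frac{1}{3}$)
$d{\left(a \right)} = 2 a \left(- \frac{1}{3} + a\right)$ ($d{\left(a \right)} = \left(a - \frac{1}{3}\right) \left(a + a\right) = \left(- \frac{1}{3} + a\right) 2 a = 2 a \left(- \frac{1}{3} + a\right)$)
$n{\left(b,w \right)} = -8 - \frac{2 b \left(-1 + 3 b\right)}{3}$
$- \frac{648}{-3381} + \frac{n{\left(-33,-43 \right)} - -537}{\frac{1}{-195 - 4731}} = - \frac{648}{-3381} + \frac{\left(-8 - 2 \left(-33\right)^{2} + \frac{2}{3} \left(-33\right)\right) - -537}{\frac{1}{-195 - 4731}} = \left(-648\right) \left(- \frac{1}{3381}\right) + \frac{\left(-8 - 2178 - 22\right) + 537}{\frac{1}{-4926}} = \frac{216}{1127} + \frac{\left(-8 - 2178 - 22\right) + 537}{- \frac{1}{4926}} = \frac{216}{1127} + \left(-2208 + 537\right) \left(-4926\right) = \frac{216}{1127} - -8231346 = \frac{216}{1127} + 8231346 = \frac{9276727158}{1127}$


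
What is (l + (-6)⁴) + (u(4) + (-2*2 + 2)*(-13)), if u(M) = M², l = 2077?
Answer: 3415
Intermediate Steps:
(l + (-6)⁴) + (u(4) + (-2*2 + 2)*(-13)) = (2077 + (-6)⁴) + (4² + (-2*2 + 2)*(-13)) = (2077 + 1296) + (16 + (-4 + 2)*(-13)) = 3373 + (16 - 2*(-13)) = 3373 + (16 + 26) = 3373 + 42 = 3415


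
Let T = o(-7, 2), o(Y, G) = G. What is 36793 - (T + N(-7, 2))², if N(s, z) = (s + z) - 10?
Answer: 36624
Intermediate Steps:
N(s, z) = -10 + s + z
T = 2
36793 - (T + N(-7, 2))² = 36793 - (2 + (-10 - 7 + 2))² = 36793 - (2 - 15)² = 36793 - 1*(-13)² = 36793 - 1*169 = 36793 - 169 = 36624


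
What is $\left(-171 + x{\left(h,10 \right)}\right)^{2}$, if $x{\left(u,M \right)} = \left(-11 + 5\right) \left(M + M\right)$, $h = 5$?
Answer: $84681$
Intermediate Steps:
$x{\left(u,M \right)} = - 12 M$ ($x{\left(u,M \right)} = - 6 \cdot 2 M = - 12 M$)
$\left(-171 + x{\left(h,10 \right)}\right)^{2} = \left(-171 - 120\right)^{2} = \left(-291\right)^{2} = 84681$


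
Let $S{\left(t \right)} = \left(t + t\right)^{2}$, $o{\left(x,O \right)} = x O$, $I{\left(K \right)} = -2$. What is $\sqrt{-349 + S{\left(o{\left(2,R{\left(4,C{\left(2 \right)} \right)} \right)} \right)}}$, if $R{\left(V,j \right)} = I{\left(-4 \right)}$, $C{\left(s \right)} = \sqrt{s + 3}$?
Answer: $i \sqrt{285} \approx 16.882 i$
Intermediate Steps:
$C{\left(s \right)} = \sqrt{3 + s}$
$R{\left(V,j \right)} = -2$
$o{\left(x,O \right)} = O x$
$S{\left(t \right)} = 4 t^{2}$ ($S{\left(t \right)} = \left(2 t\right)^{2} = 4 t^{2}$)
$\sqrt{-349 + S{\left(o{\left(2,R{\left(4,C{\left(2 \right)} \right)} \right)} \right)}} = \sqrt{-349 + 4 \left(\left(-2\right) 2\right)^{2}} = \sqrt{-349 + 4 \left(-4\right)^{2}} = \sqrt{-349 + 4 \cdot 16} = \sqrt{-349 + 64} = \sqrt{-285} = i \sqrt{285}$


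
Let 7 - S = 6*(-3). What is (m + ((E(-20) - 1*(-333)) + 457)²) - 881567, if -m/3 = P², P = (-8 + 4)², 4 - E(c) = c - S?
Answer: -178414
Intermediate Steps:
S = 25 (S = 7 - 6*(-3) = 7 - 1*(-18) = 7 + 18 = 25)
E(c) = 29 - c (E(c) = 4 - (c - 1*25) = 4 - (c - 25) = 4 - (-25 + c) = 4 + (25 - c) = 29 - c)
P = 16 (P = (-4)² = 16)
m = -768 (m = -3*16² = -3*256 = -768)
(m + ((E(-20) - 1*(-333)) + 457)²) - 881567 = (-768 + (((29 - 1*(-20)) - 1*(-333)) + 457)²) - 881567 = (-768 + (((29 + 20) + 333) + 457)²) - 881567 = (-768 + ((49 + 333) + 457)²) - 881567 = (-768 + (382 + 457)²) - 881567 = (-768 + 839²) - 881567 = (-768 + 703921) - 881567 = 703153 - 881567 = -178414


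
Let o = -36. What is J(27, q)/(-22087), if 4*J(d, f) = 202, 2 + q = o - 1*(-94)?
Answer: -101/44174 ≈ -0.0022864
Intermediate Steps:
q = 56 (q = -2 + (-36 - 1*(-94)) = -2 + (-36 + 94) = -2 + 58 = 56)
J(d, f) = 101/2 (J(d, f) = (¼)*202 = 101/2)
J(27, q)/(-22087) = (101/2)/(-22087) = (101/2)*(-1/22087) = -101/44174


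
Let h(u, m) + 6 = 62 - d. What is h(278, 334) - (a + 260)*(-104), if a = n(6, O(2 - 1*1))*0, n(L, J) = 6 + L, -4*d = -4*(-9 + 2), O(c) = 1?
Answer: 27103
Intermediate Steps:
d = -7 (d = -(-1)*(-9 + 2) = -(-1)*(-7) = -1/4*28 = -7)
h(u, m) = 63 (h(u, m) = -6 + (62 - 1*(-7)) = -6 + (62 + 7) = -6 + 69 = 63)
a = 0 (a = (6 + 6)*0 = 12*0 = 0)
h(278, 334) - (a + 260)*(-104) = 63 - (0 + 260)*(-104) = 63 - 260*(-104) = 63 - 1*(-27040) = 63 + 27040 = 27103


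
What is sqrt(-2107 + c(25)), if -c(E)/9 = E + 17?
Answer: I*sqrt(2485) ≈ 49.85*I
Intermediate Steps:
c(E) = -153 - 9*E (c(E) = -9*(E + 17) = -9*(17 + E) = -153 - 9*E)
sqrt(-2107 + c(25)) = sqrt(-2107 + (-153 - 9*25)) = sqrt(-2107 + (-153 - 225)) = sqrt(-2107 - 378) = sqrt(-2485) = I*sqrt(2485)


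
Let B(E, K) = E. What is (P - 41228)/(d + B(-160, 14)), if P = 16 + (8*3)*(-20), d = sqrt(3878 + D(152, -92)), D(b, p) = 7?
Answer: 1334144/4343 + 41692*sqrt(3885)/21715 ≈ 426.86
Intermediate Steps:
d = sqrt(3885) (d = sqrt(3878 + 7) = sqrt(3885) ≈ 62.330)
P = -464 (P = 16 + 24*(-20) = 16 - 480 = -464)
(P - 41228)/(d + B(-160, 14)) = (-464 - 41228)/(sqrt(3885) - 160) = -41692/(-160 + sqrt(3885))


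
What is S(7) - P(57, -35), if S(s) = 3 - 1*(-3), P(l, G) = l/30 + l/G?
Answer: 401/70 ≈ 5.7286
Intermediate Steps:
P(l, G) = l/30 + l/G (P(l, G) = l*(1/30) + l/G = l/30 + l/G)
S(s) = 6 (S(s) = 3 + 3 = 6)
S(7) - P(57, -35) = 6 - ((1/30)*57 + 57/(-35)) = 6 - (19/10 + 57*(-1/35)) = 6 - (19/10 - 57/35) = 6 - 1*19/70 = 6 - 19/70 = 401/70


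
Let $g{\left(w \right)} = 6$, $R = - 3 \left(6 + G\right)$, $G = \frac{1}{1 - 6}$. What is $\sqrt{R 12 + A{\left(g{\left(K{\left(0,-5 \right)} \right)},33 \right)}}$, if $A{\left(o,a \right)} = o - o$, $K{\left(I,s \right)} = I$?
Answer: $\frac{6 i \sqrt{145}}{5} \approx 14.45 i$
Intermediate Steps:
$G = - \frac{1}{5}$ ($G = \frac{1}{-5} = - \frac{1}{5} \approx -0.2$)
$R = - \frac{87}{5}$ ($R = - 3 \left(6 - \frac{1}{5}\right) = \left(-3\right) \frac{29}{5} = - \frac{87}{5} \approx -17.4$)
$A{\left(o,a \right)} = 0$
$\sqrt{R 12 + A{\left(g{\left(K{\left(0,-5 \right)} \right)},33 \right)}} = \sqrt{\left(- \frac{87}{5}\right) 12 + 0} = \sqrt{- \frac{1044}{5} + 0} = \sqrt{- \frac{1044}{5}} = \frac{6 i \sqrt{145}}{5}$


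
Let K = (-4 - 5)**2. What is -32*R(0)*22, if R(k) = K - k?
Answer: -57024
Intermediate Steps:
K = 81 (K = (-9)**2 = 81)
R(k) = 81 - k
-32*R(0)*22 = -32*(81 - 1*0)*22 = -32*(81 + 0)*22 = -32*81*22 = -2592*22 = -57024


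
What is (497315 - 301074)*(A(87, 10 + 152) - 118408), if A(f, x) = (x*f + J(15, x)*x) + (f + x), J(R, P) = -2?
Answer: -20485401749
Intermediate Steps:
A(f, x) = f - x + f*x (A(f, x) = (x*f - 2*x) + (f + x) = (f*x - 2*x) + (f + x) = (-2*x + f*x) + (f + x) = f - x + f*x)
(497315 - 301074)*(A(87, 10 + 152) - 118408) = (497315 - 301074)*((87 - (10 + 152) + 87*(10 + 152)) - 118408) = 196241*((87 - 1*162 + 87*162) - 118408) = 196241*((87 - 162 + 14094) - 118408) = 196241*(14019 - 118408) = 196241*(-104389) = -20485401749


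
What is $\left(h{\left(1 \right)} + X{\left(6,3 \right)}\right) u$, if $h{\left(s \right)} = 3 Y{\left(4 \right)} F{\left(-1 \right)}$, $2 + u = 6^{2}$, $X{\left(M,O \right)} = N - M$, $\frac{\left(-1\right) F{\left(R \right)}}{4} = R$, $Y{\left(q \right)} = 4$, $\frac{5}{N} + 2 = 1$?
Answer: $1258$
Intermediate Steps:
$N = -5$ ($N = \frac{5}{-2 + 1} = \frac{5}{-1} = 5 \left(-1\right) = -5$)
$F{\left(R \right)} = - 4 R$
$X{\left(M,O \right)} = -5 - M$
$u = 34$ ($u = -2 + 6^{2} = -2 + 36 = 34$)
$h{\left(s \right)} = 48$ ($h{\left(s \right)} = 3 \cdot 4 \left(\left(-4\right) \left(-1\right)\right) = 12 \cdot 4 = 48$)
$\left(h{\left(1 \right)} + X{\left(6,3 \right)}\right) u = \left(48 - 11\right) 34 = 37 \cdot 34 = 1258$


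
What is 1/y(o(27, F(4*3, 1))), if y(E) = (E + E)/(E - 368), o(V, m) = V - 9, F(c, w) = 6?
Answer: -175/18 ≈ -9.7222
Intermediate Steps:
o(V, m) = -9 + V
y(E) = 2*E/(-368 + E) (y(E) = (2*E)/(-368 + E) = 2*E/(-368 + E))
1/y(o(27, F(4*3, 1))) = 1/(2*(-9 + 27)/(-368 + (-9 + 27))) = 1/(2*18/(-368 + 18)) = 1/(2*18/(-350)) = 1/(2*18*(-1/350)) = 1/(-18/175) = -175/18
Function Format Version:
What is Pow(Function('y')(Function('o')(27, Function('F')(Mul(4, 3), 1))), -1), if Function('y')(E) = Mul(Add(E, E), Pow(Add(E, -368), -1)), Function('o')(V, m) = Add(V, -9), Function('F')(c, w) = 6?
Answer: Rational(-175, 18) ≈ -9.7222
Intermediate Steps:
Function('o')(V, m) = Add(-9, V)
Function('y')(E) = Mul(2, E, Pow(Add(-368, E), -1)) (Function('y')(E) = Mul(Mul(2, E), Pow(Add(-368, E), -1)) = Mul(2, E, Pow(Add(-368, E), -1)))
Pow(Function('y')(Function('o')(27, Function('F')(Mul(4, 3), 1))), -1) = Pow(Mul(2, Add(-9, 27), Pow(Add(-368, Add(-9, 27)), -1)), -1) = Pow(Mul(2, 18, Pow(Add(-368, 18), -1)), -1) = Pow(Mul(2, 18, Pow(-350, -1)), -1) = Pow(Mul(2, 18, Rational(-1, 350)), -1) = Pow(Rational(-18, 175), -1) = Rational(-175, 18)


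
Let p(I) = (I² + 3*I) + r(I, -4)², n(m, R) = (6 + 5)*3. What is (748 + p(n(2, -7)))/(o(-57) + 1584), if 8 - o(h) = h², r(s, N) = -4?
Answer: -1952/1657 ≈ -1.1780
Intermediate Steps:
n(m, R) = 33 (n(m, R) = 11*3 = 33)
o(h) = 8 - h²
p(I) = 16 + I² + 3*I (p(I) = (I² + 3*I) + (-4)² = (I² + 3*I) + 16 = 16 + I² + 3*I)
(748 + p(n(2, -7)))/(o(-57) + 1584) = (748 + (16 + 33² + 3*33))/((8 - 1*(-57)²) + 1584) = (748 + (16 + 1089 + 99))/((8 - 1*3249) + 1584) = (748 + 1204)/((8 - 3249) + 1584) = 1952/(-3241 + 1584) = 1952/(-1657) = 1952*(-1/1657) = -1952/1657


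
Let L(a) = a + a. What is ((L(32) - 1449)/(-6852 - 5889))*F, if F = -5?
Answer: -6925/12741 ≈ -0.54352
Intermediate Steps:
L(a) = 2*a
((L(32) - 1449)/(-6852 - 5889))*F = ((2*32 - 1449)/(-6852 - 5889))*(-5) = ((64 - 1449)/(-12741))*(-5) = -1385*(-1/12741)*(-5) = (1385/12741)*(-5) = -6925/12741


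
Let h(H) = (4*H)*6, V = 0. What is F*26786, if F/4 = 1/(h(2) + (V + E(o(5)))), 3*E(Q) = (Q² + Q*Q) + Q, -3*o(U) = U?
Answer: 2892888/1331 ≈ 2173.5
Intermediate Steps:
o(U) = -U/3
E(Q) = Q/3 + 2*Q²/3 (E(Q) = ((Q² + Q*Q) + Q)/3 = ((Q² + Q²) + Q)/3 = (2*Q² + Q)/3 = (Q + 2*Q²)/3 = Q/3 + 2*Q²/3)
h(H) = 24*H
F = 108/1331 (F = 4/(24*2 + (0 + (-⅓*5)*(1 + 2*(-⅓*5))/3)) = 4/(48 + (0 + (⅓)*(-5/3)*(1 + 2*(-5/3)))) = 4/(48 + (0 + (⅓)*(-5/3)*(1 - 10/3))) = 4/(48 + (0 + (⅓)*(-5/3)*(-7/3))) = 4/(48 + (0 + 35/27)) = 4/(48 + 35/27) = 4/(1331/27) = 4*(27/1331) = 108/1331 ≈ 0.081142)
F*26786 = (108/1331)*26786 = 2892888/1331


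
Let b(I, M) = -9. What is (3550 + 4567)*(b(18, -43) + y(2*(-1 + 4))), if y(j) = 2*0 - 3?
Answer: -97404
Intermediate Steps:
y(j) = -3 (y(j) = 0 - 3 = -3)
(3550 + 4567)*(b(18, -43) + y(2*(-1 + 4))) = (3550 + 4567)*(-9 - 3) = 8117*(-12) = -97404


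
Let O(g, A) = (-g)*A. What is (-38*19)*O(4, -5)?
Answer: -14440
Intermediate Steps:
O(g, A) = -A*g
(-38*19)*O(4, -5) = (-38*19)*(-1*(-5)*4) = -722*20 = -14440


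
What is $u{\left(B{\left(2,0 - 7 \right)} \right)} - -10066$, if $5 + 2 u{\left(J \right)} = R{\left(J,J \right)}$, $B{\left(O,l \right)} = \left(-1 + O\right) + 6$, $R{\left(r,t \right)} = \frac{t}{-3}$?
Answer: $\frac{30187}{3} \approx 10062.0$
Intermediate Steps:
$R{\left(r,t \right)} = - \frac{t}{3}$ ($R{\left(r,t \right)} = t \left(- \frac{1}{3}\right) = - \frac{t}{3}$)
$B{\left(O,l \right)} = 5 + O$
$u{\left(J \right)} = - \frac{5}{2} - \frac{J}{6}$ ($u{\left(J \right)} = - \frac{5}{2} + \frac{\left(- \frac{1}{3}\right) J}{2} = - \frac{5}{2} - \frac{J}{6}$)
$u{\left(B{\left(2,0 - 7 \right)} \right)} - -10066 = \left(- \frac{5}{2} - \frac{5 + 2}{6}\right) - -10066 = \left(- \frac{5}{2} - \frac{7}{6}\right) + 10066 = - \frac{11}{3} + 10066 = \frac{30187}{3}$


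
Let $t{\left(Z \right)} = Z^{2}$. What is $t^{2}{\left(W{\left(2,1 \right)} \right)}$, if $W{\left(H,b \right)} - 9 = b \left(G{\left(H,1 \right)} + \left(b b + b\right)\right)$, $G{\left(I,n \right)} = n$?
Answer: $20736$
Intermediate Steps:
$W{\left(H,b \right)} = 9 + b \left(1 + b + b^{2}\right)$ ($W{\left(H,b \right)} = 9 + b \left(1 + \left(b b + b\right)\right) = 9 + b \left(1 + \left(b^{2} + b\right)\right) = 9 + b \left(1 + \left(b + b^{2}\right)\right) = 9 + b \left(1 + b + b^{2}\right)$)
$t^{2}{\left(W{\left(2,1 \right)} \right)} = \left(\left(9 + 1 + 1^{2} + 1^{3}\right)^{2}\right)^{2} = \left(\left(9 + 1 + 1 + 1\right)^{2}\right)^{2} = \left(12^{2}\right)^{2} = 144^{2} = 20736$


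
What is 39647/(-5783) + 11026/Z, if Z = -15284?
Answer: -334864053/44193686 ≈ -7.5772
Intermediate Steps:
39647/(-5783) + 11026/Z = 39647/(-5783) + 11026/(-15284) = 39647*(-1/5783) + 11026*(-1/15284) = -39647/5783 - 5513/7642 = -334864053/44193686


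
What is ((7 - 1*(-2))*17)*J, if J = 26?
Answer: 3978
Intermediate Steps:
((7 - 1*(-2))*17)*J = ((7 - 1*(-2))*17)*26 = ((7 + 2)*17)*26 = (9*17)*26 = 153*26 = 3978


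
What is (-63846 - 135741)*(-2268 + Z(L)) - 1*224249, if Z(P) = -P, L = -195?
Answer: 413519602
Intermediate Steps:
(-63846 - 135741)*(-2268 + Z(L)) - 1*224249 = (-63846 - 135741)*(-2268 - 1*(-195)) - 1*224249 = -199587*(-2268 + 195) - 224249 = -199587*(-2073) - 224249 = 413743851 - 224249 = 413519602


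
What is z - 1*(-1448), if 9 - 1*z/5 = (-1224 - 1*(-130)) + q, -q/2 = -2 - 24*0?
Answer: 6943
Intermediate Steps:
q = 4 (q = -2*(-2 - 24*0) = -2*(-2 + 0) = -2*(-2) = 4)
z = 5495 (z = 45 - 5*((-1224 - 1*(-130)) + 4) = 45 - 5*((-1224 + 130) + 4) = 45 - 5*(-1094 + 4) = 45 - 5*(-1090) = 45 + 5450 = 5495)
z - 1*(-1448) = 5495 - 1*(-1448) = 5495 + 1448 = 6943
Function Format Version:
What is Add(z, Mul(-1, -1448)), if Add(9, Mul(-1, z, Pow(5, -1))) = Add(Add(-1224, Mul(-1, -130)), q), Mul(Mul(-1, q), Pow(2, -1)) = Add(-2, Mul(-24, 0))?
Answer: 6943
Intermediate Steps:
q = 4 (q = Mul(-2, Add(-2, Mul(-24, 0))) = Mul(-2, Add(-2, 0)) = Mul(-2, -2) = 4)
z = 5495 (z = Add(45, Mul(-5, Add(Add(-1224, Mul(-1, -130)), 4))) = Add(45, Mul(-5, Add(Add(-1224, 130), 4))) = Add(45, Mul(-5, Add(-1094, 4))) = Add(45, Mul(-5, -1090)) = Add(45, 5450) = 5495)
Add(z, Mul(-1, -1448)) = Add(5495, Mul(-1, -1448)) = Add(5495, 1448) = 6943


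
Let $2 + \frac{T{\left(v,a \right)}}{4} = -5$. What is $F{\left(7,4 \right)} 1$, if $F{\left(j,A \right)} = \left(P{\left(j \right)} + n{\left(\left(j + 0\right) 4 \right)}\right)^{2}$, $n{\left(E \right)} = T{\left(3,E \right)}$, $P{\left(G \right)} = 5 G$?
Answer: $49$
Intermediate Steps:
$T{\left(v,a \right)} = -28$ ($T{\left(v,a \right)} = -8 + 4 \left(-5\right) = -8 - 20 = -28$)
$n{\left(E \right)} = -28$
$F{\left(j,A \right)} = \left(-28 + 5 j\right)^{2}$ ($F{\left(j,A \right)} = \left(5 j - 28\right)^{2} = \left(-28 + 5 j\right)^{2}$)
$F{\left(7,4 \right)} 1 = \left(-28 + 5 \cdot 7\right)^{2} \cdot 1 = \left(-28 + 35\right)^{2} \cdot 1 = 7^{2} \cdot 1 = 49 \cdot 1 = 49$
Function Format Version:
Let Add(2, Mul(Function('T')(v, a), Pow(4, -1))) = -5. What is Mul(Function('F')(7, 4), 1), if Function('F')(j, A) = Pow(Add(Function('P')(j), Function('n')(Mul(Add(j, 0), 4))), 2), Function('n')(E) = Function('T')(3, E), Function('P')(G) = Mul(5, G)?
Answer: 49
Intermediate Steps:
Function('T')(v, a) = -28 (Function('T')(v, a) = Add(-8, Mul(4, -5)) = Add(-8, -20) = -28)
Function('n')(E) = -28
Function('F')(j, A) = Pow(Add(-28, Mul(5, j)), 2) (Function('F')(j, A) = Pow(Add(Mul(5, j), -28), 2) = Pow(Add(-28, Mul(5, j)), 2))
Mul(Function('F')(7, 4), 1) = Mul(Pow(Add(-28, Mul(5, 7)), 2), 1) = Mul(Pow(Add(-28, 35), 2), 1) = Mul(Pow(7, 2), 1) = Mul(49, 1) = 49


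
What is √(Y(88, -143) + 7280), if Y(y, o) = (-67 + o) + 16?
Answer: √7086 ≈ 84.178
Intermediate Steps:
Y(y, o) = -51 + o
√(Y(88, -143) + 7280) = √((-51 - 143) + 7280) = √(-194 + 7280) = √7086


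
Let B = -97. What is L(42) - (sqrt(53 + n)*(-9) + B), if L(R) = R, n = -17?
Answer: 193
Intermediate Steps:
L(42) - (sqrt(53 + n)*(-9) + B) = 42 - (sqrt(53 - 17)*(-9) - 97) = 42 - (sqrt(36)*(-9) - 97) = 42 - (6*(-9) - 97) = 42 - (-54 - 97) = 42 - 1*(-151) = 42 + 151 = 193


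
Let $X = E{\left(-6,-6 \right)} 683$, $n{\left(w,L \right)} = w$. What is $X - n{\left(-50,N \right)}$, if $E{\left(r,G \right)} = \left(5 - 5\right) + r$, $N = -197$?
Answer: $-4048$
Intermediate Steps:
$E{\left(r,G \right)} = r$ ($E{\left(r,G \right)} = 0 + r = r$)
$X = -4098$ ($X = \left(-6\right) 683 = -4098$)
$X - n{\left(-50,N \right)} = -4098 - -50 = -4098 + 50 = -4048$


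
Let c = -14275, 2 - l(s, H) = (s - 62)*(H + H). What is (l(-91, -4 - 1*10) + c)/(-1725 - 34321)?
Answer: 18557/36046 ≈ 0.51481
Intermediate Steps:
l(s, H) = 2 - 2*H*(-62 + s) (l(s, H) = 2 - (s - 62)*(H + H) = 2 - (-62 + s)*2*H = 2 - 2*H*(-62 + s))
(l(-91, -4 - 1*10) + c)/(-1725 - 34321) = ((2 + 124*(-4 - 1*10) - 2*(-4 - 1*10)*(-91)) - 14275)/(-1725 - 34321) = ((2 + 124*(-4 - 10) - 2*(-4 - 10)*(-91)) - 14275)/(-36046) = ((2 + 124*(-14) - 2*(-14)*(-91)) - 14275)*(-1/36046) = ((2 - 1736 - 2548) - 14275)*(-1/36046) = (-4282 - 14275)*(-1/36046) = -18557*(-1/36046) = 18557/36046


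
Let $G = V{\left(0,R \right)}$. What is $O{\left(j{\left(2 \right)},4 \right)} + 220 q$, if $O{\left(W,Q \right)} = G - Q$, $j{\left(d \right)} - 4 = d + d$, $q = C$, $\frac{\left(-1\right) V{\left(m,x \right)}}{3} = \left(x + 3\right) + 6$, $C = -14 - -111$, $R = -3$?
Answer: $21318$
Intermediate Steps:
$C = 97$ ($C = -14 + 111 = 97$)
$V{\left(m,x \right)} = -27 - 3 x$ ($V{\left(m,x \right)} = - 3 \left(\left(x + 3\right) + 6\right) = - 3 \left(\left(3 + x\right) + 6\right) = - 3 \left(9 + x\right) = -27 - 3 x$)
$q = 97$
$G = -18$ ($G = -27 - -9 = -27 + 9 = -18$)
$j{\left(d \right)} = 4 + 2 d$ ($j{\left(d \right)} = 4 + \left(d + d\right) = 4 + 2 d$)
$O{\left(W,Q \right)} = -18 - Q$
$O{\left(j{\left(2 \right)},4 \right)} + 220 q = \left(-18 - 4\right) + 220 \cdot 97 = \left(-18 - 4\right) + 21340 = -22 + 21340 = 21318$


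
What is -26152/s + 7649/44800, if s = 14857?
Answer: -1057968407/665593600 ≈ -1.5895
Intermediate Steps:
-26152/s + 7649/44800 = -26152/14857 + 7649/44800 = -1057968407/665593600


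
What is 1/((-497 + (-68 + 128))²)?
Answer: 1/190969 ≈ 5.2364e-6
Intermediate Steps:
1/((-497 + (-68 + 128))²) = 1/((-497 + 60)²) = 1/((-437)²) = 1/190969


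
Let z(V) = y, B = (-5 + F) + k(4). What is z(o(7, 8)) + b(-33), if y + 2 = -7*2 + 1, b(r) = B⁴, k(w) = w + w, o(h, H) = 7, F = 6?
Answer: 6546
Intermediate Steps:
k(w) = 2*w
B = 9 (B = (-5 + 6) + 2*4 = 1 + 8 = 9)
b(r) = 6561 (b(r) = 9⁴ = 6561)
y = -15 (y = -2 + (-7*2 + 1) = -2 + (-14 + 1) = -2 - 13 = -15)
z(V) = -15
z(o(7, 8)) + b(-33) = -15 + 6561 = 6546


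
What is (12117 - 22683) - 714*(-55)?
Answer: 28704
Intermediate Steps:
(12117 - 22683) - 714*(-55) = -10566 + 39270 = 28704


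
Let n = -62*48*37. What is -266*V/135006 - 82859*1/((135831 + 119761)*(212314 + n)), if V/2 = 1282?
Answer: -8907925689538085/1763314282960752 ≈ -5.0518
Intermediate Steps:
V = 2564 (V = 2*1282 = 2564)
n = -110112 (n = -2976*37 = -110112)
-266*V/135006 - 82859*1/((135831 + 119761)*(212314 + n)) = -266*2564/135006 - 82859*1/((135831 + 119761)*(212314 - 110112)) = -682024*1/135006 - 82859/(255592*102202) = -341012/67503 - 82859/26122013584 = -8907925689538085/1763314282960752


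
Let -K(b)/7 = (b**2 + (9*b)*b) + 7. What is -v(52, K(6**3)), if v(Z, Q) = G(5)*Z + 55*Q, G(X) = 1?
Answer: 179628243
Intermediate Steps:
K(b) = -49 - 70*b**2 (K(b) = -7*((b**2 + (9*b)*b) + 7) = -7*((b**2 + 9*b**2) + 7) = -7*(10*b**2 + 7) = -7*(7 + 10*b**2) = -49 - 70*b**2)
v(Z, Q) = Z + 55*Q (v(Z, Q) = 1*Z + 55*Q = Z + 55*Q)
-v(52, K(6**3)) = -(52 + 55*(-49 - 70*(6**3)**2)) = -(52 + 55*(-49 - 70*216**2)) = -(52 + 55*(-49 - 70*46656)) = -(52 + 55*(-49 - 3265920)) = -(52 + 55*(-3265969)) = -(52 - 179628295) = -1*(-179628243) = 179628243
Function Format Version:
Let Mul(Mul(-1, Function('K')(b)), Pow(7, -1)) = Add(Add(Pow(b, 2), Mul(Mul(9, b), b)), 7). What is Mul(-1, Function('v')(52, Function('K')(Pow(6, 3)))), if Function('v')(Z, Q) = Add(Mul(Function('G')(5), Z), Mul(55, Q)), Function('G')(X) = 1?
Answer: 179628243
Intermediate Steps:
Function('K')(b) = Add(-49, Mul(-70, Pow(b, 2))) (Function('K')(b) = Mul(-7, Add(Add(Pow(b, 2), Mul(Mul(9, b), b)), 7)) = Mul(-7, Add(Add(Pow(b, 2), Mul(9, Pow(b, 2))), 7)) = Mul(-7, Add(Mul(10, Pow(b, 2)), 7)) = Mul(-7, Add(7, Mul(10, Pow(b, 2)))) = Add(-49, Mul(-70, Pow(b, 2))))
Function('v')(Z, Q) = Add(Z, Mul(55, Q)) (Function('v')(Z, Q) = Add(Mul(1, Z), Mul(55, Q)) = Add(Z, Mul(55, Q)))
Mul(-1, Function('v')(52, Function('K')(Pow(6, 3)))) = Mul(-1, Add(52, Mul(55, Add(-49, Mul(-70, Pow(Pow(6, 3), 2)))))) = Mul(-1, Add(52, Mul(55, Add(-49, Mul(-70, Pow(216, 2)))))) = Mul(-1, Add(52, Mul(55, Add(-49, Mul(-70, 46656))))) = Mul(-1, Add(52, Mul(55, Add(-49, -3265920)))) = Mul(-1, Add(52, Mul(55, -3265969))) = Mul(-1, Add(52, -179628295)) = Mul(-1, -179628243) = 179628243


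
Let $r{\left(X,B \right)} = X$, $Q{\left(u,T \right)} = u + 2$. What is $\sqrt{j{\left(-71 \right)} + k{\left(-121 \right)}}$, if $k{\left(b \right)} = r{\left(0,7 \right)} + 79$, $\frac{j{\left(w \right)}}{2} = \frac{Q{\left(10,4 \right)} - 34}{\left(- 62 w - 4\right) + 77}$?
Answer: $\frac{\sqrt{63273099}}{895} \approx 8.8876$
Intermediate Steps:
$Q{\left(u,T \right)} = 2 + u$
$j{\left(w \right)} = - \frac{44}{73 - 62 w}$ ($j{\left(w \right)} = 2 \frac{\left(2 + 10\right) - 34}{\left(- 62 w - 4\right) + 77} = 2 \frac{12 - 34}{\left(-4 - 62 w\right) + 77} = 2 \left(- \frac{22}{73 - 62 w}\right) = - \frac{44}{73 - 62 w}$)
$k{\left(b \right)} = 79$ ($k{\left(b \right)} = 0 + 79 = 79$)
$\sqrt{j{\left(-71 \right)} + k{\left(-121 \right)}} = \sqrt{\frac{44}{-73 + 62 \left(-71\right)} + 79} = \sqrt{\frac{44}{-73 - 4402} + 79} = \sqrt{\frac{44}{-4475} + 79} = \sqrt{44 \left(- \frac{1}{4475}\right) + 79} = \sqrt{- \frac{44}{4475} + 79} = \sqrt{\frac{353481}{4475}} = \frac{\sqrt{63273099}}{895}$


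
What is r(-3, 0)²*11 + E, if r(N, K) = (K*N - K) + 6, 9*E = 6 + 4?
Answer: 3574/9 ≈ 397.11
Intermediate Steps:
E = 10/9 (E = (6 + 4)/9 = (⅑)*10 = 10/9 ≈ 1.1111)
r(N, K) = 6 - K + K*N (r(N, K) = (-K + K*N) + 6 = 6 - K + K*N)
r(-3, 0)²*11 + E = (6 - 1*0 + 0*(-3))²*11 + 10/9 = (6 + 0 + 0)²*11 + 10/9 = 6²*11 + 10/9 = 36*11 + 10/9 = 396 + 10/9 = 3574/9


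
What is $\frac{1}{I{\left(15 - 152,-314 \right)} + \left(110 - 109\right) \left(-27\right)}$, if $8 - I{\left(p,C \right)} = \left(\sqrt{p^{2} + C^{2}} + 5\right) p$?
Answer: $- \frac{666}{2202380129} + \frac{137 \sqrt{117365}}{2202380129} \approx 2.1008 \cdot 10^{-5}$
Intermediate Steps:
$I{\left(p,C \right)} = 8 - p \left(5 + \sqrt{C^{2} + p^{2}}\right)$ ($I{\left(p,C \right)} = 8 - \left(\sqrt{p^{2} + C^{2}} + 5\right) p = 8 - \left(\sqrt{C^{2} + p^{2}} + 5\right) p = 8 - \left(5 + \sqrt{C^{2} + p^{2}}\right) p = 8 - p \left(5 + \sqrt{C^{2} + p^{2}}\right)$)
$\frac{1}{I{\left(15 - 152,-314 \right)} + \left(110 - 109\right) \left(-27\right)} = \frac{1}{\left(8 - 5 \left(15 - 152\right) - \left(15 - 152\right) \sqrt{\left(-314\right)^{2} + \left(15 - 152\right)^{2}}\right) + \left(110 - 109\right) \left(-27\right)} = \frac{1}{\left(8 - -685 - - 137 \sqrt{98596 + \left(-137\right)^{2}}\right) + 1 \left(-27\right)} = \frac{1}{\left(8 + 685 - - 137 \sqrt{98596 + 18769}\right) - 27} = \frac{1}{\left(8 + 685 - - 137 \sqrt{117365}\right) - 27} = \frac{1}{\left(8 + 685 + 137 \sqrt{117365}\right) - 27} = \frac{1}{\left(693 + 137 \sqrt{117365}\right) - 27} = \frac{1}{666 + 137 \sqrt{117365}}$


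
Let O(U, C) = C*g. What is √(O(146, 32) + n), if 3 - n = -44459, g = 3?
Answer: √44558 ≈ 211.09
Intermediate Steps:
n = 44462 (n = 3 - 1*(-44459) = 3 + 44459 = 44462)
O(U, C) = 3*C (O(U, C) = C*3 = 3*C)
√(O(146, 32) + n) = √(3*32 + 44462) = √(96 + 44462) = √44558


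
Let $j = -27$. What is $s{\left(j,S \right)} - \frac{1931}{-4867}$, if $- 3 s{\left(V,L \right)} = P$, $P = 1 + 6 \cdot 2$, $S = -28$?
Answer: $- \frac{57478}{14601} \approx -3.9366$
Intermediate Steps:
$P = 13$ ($P = 1 + 12 = 13$)
$s{\left(V,L \right)} = - \frac{13}{3}$ ($s{\left(V,L \right)} = \left(- \frac{1}{3}\right) 13 = - \frac{13}{3}$)
$s{\left(j,S \right)} - \frac{1931}{-4867} = - \frac{13}{3} - \frac{1931}{-4867} = - \frac{13}{3} - - \frac{1931}{4867} = - \frac{13}{3} + \frac{1931}{4867} = - \frac{57478}{14601}$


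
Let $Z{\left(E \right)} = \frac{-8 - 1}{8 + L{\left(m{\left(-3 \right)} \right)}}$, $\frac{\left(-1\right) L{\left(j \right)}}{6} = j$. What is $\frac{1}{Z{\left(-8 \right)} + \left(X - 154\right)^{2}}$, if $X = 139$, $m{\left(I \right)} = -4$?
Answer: $\frac{32}{7191} \approx 0.00445$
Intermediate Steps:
$L{\left(j \right)} = - 6 j$
$Z{\left(E \right)} = - \frac{9}{32}$ ($Z{\left(E \right)} = \frac{-8 - 1}{8 - -24} = \frac{1}{8 + 24} \left(-9\right) = \frac{1}{32} \left(-9\right) = - \frac{9}{32}$)
$\frac{1}{Z{\left(-8 \right)} + \left(X - 154\right)^{2}} = \frac{1}{- \frac{9}{32} + \left(139 - 154\right)^{2}} = \frac{1}{- \frac{9}{32} + \left(-15\right)^{2}} = \frac{1}{- \frac{9}{32} + 225} = \frac{1}{\frac{7191}{32}} = \frac{32}{7191}$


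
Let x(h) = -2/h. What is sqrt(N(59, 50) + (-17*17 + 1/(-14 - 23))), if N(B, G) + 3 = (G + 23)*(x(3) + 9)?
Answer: sqrt(3897210)/111 ≈ 17.785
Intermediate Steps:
N(B, G) = 566/3 + 25*G/3 (N(B, G) = -3 + (G + 23)*(-2/3 + 9) = -3 + (23 + G)*(-2*1/3 + 9) = -3 + (23 + G)*(-2/3 + 9) = -3 + (23 + G)*(25/3) = -3 + (575/3 + 25*G/3) = 566/3 + 25*G/3)
sqrt(N(59, 50) + (-17*17 + 1/(-14 - 23))) = sqrt((566/3 + (25/3)*50) + (-17*17 + 1/(-14 - 23))) = sqrt((566/3 + 1250/3) + (-289 + 1/(-37))) = sqrt(1816/3 + (-289 - 1/37)) = sqrt(1816/3 - 10694/37) = sqrt(35110/111) = sqrt(3897210)/111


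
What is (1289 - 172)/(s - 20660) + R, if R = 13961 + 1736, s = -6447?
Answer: 425497462/27107 ≈ 15697.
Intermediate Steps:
R = 15697
(1289 - 172)/(s - 20660) + R = (1289 - 172)/(-6447 - 20660) + 15697 = 1117/(-27107) + 15697 = 1117*(-1/27107) + 15697 = -1117/27107 + 15697 = 425497462/27107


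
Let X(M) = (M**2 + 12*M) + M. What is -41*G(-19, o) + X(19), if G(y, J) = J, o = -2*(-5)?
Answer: 198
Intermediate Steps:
o = 10
X(M) = M**2 + 13*M
-41*G(-19, o) + X(19) = -41*10 + 19*(13 + 19) = -410 + 19*32 = -410 + 608 = 198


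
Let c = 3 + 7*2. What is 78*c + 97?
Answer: 1423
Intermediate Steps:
c = 17 (c = 3 + 14 = 17)
78*c + 97 = 78*17 + 97 = 1326 + 97 = 1423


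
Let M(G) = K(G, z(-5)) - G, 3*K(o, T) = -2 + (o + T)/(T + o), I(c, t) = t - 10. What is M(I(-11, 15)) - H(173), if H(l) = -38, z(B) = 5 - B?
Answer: 98/3 ≈ 32.667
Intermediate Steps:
I(c, t) = -10 + t
K(o, T) = -⅓ (K(o, T) = (-2 + (o + T)/(T + o))/3 = (-2 + (T + o)/(T + o))/3 = (-2 + 1)/3 = (⅓)*(-1) = -⅓)
M(G) = -⅓ - G
M(I(-11, 15)) - H(173) = (-⅓ - (-10 + 15)) - 1*(-38) = (-⅓ - 1*5) + 38 = (-⅓ - 5) + 38 = -16/3 + 38 = 98/3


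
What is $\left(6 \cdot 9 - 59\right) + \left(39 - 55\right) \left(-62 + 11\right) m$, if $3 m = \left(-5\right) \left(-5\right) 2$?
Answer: $13595$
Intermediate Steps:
$m = \frac{50}{3}$ ($m = \frac{\left(-5\right) \left(-5\right) 2}{3} = \frac{25 \cdot 2}{3} = \frac{1}{3} \cdot 50 = \frac{50}{3} \approx 16.667$)
$\left(6 \cdot 9 - 59\right) + \left(39 - 55\right) \left(-62 + 11\right) m = \left(6 \cdot 9 - 59\right) + \left(39 - 55\right) \left(-62 + 11\right) \frac{50}{3} = \left(54 - 59\right) + \left(-16\right) \left(-51\right) \frac{50}{3} = -5 + 816 \cdot \frac{50}{3} = -5 + 13600 = 13595$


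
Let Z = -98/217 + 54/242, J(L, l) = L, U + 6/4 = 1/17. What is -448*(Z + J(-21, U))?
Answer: 35673344/3751 ≈ 9510.4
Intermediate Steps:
U = -49/34 (U = -3/2 + 1/17 = -49/34 ≈ -1.4412)
Z = -857/3751 (Z = -98*1/217 + 54*(1/242) = -14/31 + 27/121 = -857/3751 ≈ -0.22847)
-448*(Z + J(-21, U)) = -448*(-857/3751 - 21) = -448*(-79628/3751) = 35673344/3751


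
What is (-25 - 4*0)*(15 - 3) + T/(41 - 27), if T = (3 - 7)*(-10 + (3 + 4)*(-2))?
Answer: -2052/7 ≈ -293.14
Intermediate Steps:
T = 96 (T = -4*(-10 + 7*(-2)) = -4*(-10 - 14) = -4*(-24) = 96)
(-25 - 4*0)*(15 - 3) + T/(41 - 27) = (-25 - 4*0)*(15 - 3) + 96/(41 - 27) = (-25 + 0)*12 + 96/14 = -25*12 + (1/14)*96 = -300 + 48/7 = -2052/7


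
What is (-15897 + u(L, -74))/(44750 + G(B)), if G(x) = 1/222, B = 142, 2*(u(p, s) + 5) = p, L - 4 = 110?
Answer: -3517590/9934501 ≈ -0.35408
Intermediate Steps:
L = 114 (L = 4 + 110 = 114)
u(p, s) = -5 + p/2
G(x) = 1/222
(-15897 + u(L, -74))/(44750 + G(B)) = (-15897 + (-5 + (1/2)*114))/(44750 + 1/222) = (-15897 + (-5 + 57))/(9934501/222) = (-15897 + 52)*(222/9934501) = -15845*222/9934501 = -3517590/9934501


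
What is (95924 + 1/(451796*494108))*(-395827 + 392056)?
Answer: -80751031730897934843/223236017968 ≈ -3.6173e+8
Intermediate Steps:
(95924 + 1/(451796*494108))*(-395827 + 392056) = (95924 + (1/451796)*(1/494108))*(-3771) = (95924 + 1/223236017968)*(-3771) = (21413691787562433/223236017968)*(-3771) = -80751031730897934843/223236017968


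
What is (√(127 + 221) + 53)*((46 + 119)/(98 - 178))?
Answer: -1749/16 - 33*√87/8 ≈ -147.79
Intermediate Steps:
(√(127 + 221) + 53)*((46 + 119)/(98 - 178)) = (√348 + 53)*(165/(-80)) = (2*√87 + 53)*(165*(-1/80)) = (53 + 2*√87)*(-33/16) = -1749/16 - 33*√87/8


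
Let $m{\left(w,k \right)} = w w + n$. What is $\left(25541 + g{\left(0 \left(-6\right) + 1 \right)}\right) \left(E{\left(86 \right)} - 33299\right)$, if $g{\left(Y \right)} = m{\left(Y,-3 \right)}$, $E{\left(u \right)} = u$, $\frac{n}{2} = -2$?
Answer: $-848193594$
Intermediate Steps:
$n = -4$ ($n = 2 \left(-2\right) = -4$)
$m{\left(w,k \right)} = -4 + w^{2}$ ($m{\left(w,k \right)} = w w - 4 = w^{2} - 4 = -4 + w^{2}$)
$g{\left(Y \right)} = -4 + Y^{2}$
$\left(25541 + g{\left(0 \left(-6\right) + 1 \right)}\right) \left(E{\left(86 \right)} - 33299\right) = \left(25541 - \left(4 - \left(0 \left(-6\right) + 1\right)^{2}\right)\right) \left(86 - 33299\right) = \left(25541 - \left(4 - \left(0 + 1\right)^{2}\right)\right) \left(-33213\right) = \left(25541 - \left(4 - 1^{2}\right)\right) \left(-33213\right) = \left(25541 + \left(-4 + 1\right)\right) \left(-33213\right) = \left(25541 - 3\right) \left(-33213\right) = 25538 \left(-33213\right) = -848193594$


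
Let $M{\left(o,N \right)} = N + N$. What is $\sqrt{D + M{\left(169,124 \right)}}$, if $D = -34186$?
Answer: $i \sqrt{33938} \approx 184.22 i$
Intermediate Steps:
$M{\left(o,N \right)} = 2 N$
$\sqrt{D + M{\left(169,124 \right)}} = \sqrt{-34186 + 2 \cdot 124} = \sqrt{-34186 + 248} = \sqrt{-33938} = i \sqrt{33938}$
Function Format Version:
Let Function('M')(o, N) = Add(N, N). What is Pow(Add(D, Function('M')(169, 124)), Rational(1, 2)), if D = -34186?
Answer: Mul(I, Pow(33938, Rational(1, 2))) ≈ Mul(184.22, I)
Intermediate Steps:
Function('M')(o, N) = Mul(2, N)
Pow(Add(D, Function('M')(169, 124)), Rational(1, 2)) = Pow(Add(-34186, Mul(2, 124)), Rational(1, 2)) = Pow(Add(-34186, 248), Rational(1, 2)) = Pow(-33938, Rational(1, 2)) = Mul(I, Pow(33938, Rational(1, 2)))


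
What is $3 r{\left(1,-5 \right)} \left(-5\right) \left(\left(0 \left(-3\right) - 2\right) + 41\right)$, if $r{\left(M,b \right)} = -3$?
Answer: $1755$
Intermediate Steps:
$3 r{\left(1,-5 \right)} \left(-5\right) \left(\left(0 \left(-3\right) - 2\right) + 41\right) = 3 \left(-3\right) \left(-5\right) \left(\left(0 \left(-3\right) - 2\right) + 41\right) = \left(-9\right) \left(-5\right) \left(\left(0 - 2\right) + 41\right) = 45 \left(-2 + 41\right) = 45 \cdot 39 = 1755$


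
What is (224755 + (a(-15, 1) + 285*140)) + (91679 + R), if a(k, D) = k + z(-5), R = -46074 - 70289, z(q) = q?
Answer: 239951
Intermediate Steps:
R = -116363
a(k, D) = -5 + k (a(k, D) = k - 5 = -5 + k)
(224755 + (a(-15, 1) + 285*140)) + (91679 + R) = (224755 + ((-5 - 15) + 285*140)) + (91679 - 116363) = (224755 + (-20 + 39900)) - 24684 = (224755 + 39880) - 24684 = 264635 - 24684 = 239951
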